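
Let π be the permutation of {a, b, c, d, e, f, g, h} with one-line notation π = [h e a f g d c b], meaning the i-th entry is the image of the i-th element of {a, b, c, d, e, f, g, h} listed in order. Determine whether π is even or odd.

In disjoint-cycle form the cycle lengths are 6, 2.
A cycle is odd iff its length is even; π has 2 even-length cycles, so sgn(π) = (−1)^2 and π is even.

even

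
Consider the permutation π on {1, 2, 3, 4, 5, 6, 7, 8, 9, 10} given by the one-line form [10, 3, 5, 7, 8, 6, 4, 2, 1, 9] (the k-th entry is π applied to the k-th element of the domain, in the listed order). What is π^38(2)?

Tracing 2 → 3 → … returns to 2 after 4 steps, so 2 lies in a 4-cycle (2 3 5 8).
Powers repeat with period 4 on this cycle, and 38 mod 4 = 2, so π^38(2) = π^2(2).
Advancing 2 steps from 2: 2 → 3 → 5.

5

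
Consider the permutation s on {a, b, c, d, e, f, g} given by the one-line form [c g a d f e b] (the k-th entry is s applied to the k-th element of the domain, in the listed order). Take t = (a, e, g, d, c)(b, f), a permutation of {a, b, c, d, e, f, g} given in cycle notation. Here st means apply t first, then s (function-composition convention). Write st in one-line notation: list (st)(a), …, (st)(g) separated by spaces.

f e c a b g d

(st)(x) = s(t(x)). Computing each image: s(t(a)) = s(e) = f, s(t(b)) = s(f) = e, s(t(c)) = s(a) = c, s(t(d)) = s(c) = a, s(t(e)) = s(g) = b, s(t(f)) = s(b) = g, s(t(g)) = s(d) = d.
Hence st = [f e c a b g d].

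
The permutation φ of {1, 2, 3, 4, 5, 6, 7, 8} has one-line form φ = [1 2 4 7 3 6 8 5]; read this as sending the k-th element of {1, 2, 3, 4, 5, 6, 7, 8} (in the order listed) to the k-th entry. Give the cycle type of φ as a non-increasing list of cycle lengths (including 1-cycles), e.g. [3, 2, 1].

[5, 1, 1, 1]

The disjoint cycles are (1)(2)(3 4 7 8 5)(6), with lengths 5, 1, 1, 1 in non-increasing order.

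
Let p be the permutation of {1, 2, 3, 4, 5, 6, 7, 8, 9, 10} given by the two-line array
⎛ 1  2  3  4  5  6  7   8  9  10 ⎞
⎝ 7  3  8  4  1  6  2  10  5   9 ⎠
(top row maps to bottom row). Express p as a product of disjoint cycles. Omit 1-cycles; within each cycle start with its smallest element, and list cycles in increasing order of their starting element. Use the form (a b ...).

Start at 1 and follow images: 1 → 7 → 2 → 3 → 8 → 10 → 9 → 5 → 1, giving the cycle (1 7 2 3 8 10 9 5).
Continuing from each remaining unvisited element yields (1 7 2 3 8 10 9 5).

(1 7 2 3 8 10 9 5)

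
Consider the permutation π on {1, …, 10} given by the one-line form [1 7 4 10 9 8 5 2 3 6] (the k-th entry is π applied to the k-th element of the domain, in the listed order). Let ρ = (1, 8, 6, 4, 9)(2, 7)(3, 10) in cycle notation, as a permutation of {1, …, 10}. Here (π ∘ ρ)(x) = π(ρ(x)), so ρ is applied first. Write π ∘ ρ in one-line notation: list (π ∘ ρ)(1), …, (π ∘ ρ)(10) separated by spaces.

For each element, apply ρ then π: 1 → 8 → 2; 2 → 7 → 5; 3 → 10 → 6; 4 → 9 → 3; 5 → 5 → 9; 6 → 4 → 10; 7 → 2 → 7; 8 → 6 → 8; 9 → 1 → 1; 10 → 3 → 4.
Collecting the images, π ∘ ρ = [2 5 6 3 9 10 7 8 1 4].

2 5 6 3 9 10 7 8 1 4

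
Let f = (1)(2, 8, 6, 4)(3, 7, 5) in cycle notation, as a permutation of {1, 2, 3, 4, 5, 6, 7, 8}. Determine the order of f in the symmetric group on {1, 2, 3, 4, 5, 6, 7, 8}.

The disjoint cycles have lengths 4, 3, 1.
The order is lcm(4, 3) = 12.

12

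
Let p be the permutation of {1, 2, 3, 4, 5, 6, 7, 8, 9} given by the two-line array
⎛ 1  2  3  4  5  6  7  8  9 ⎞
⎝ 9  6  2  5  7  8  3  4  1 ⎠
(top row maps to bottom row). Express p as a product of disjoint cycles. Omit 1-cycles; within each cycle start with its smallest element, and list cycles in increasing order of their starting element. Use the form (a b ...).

Start at 1 and follow images: 1 → 9 → 1, giving the cycle (1 9).
Repeating from the next unused element and collecting all non-trivial cycles gives (1 9)(2 6 8 4 5 7 3).

(1 9)(2 6 8 4 5 7 3)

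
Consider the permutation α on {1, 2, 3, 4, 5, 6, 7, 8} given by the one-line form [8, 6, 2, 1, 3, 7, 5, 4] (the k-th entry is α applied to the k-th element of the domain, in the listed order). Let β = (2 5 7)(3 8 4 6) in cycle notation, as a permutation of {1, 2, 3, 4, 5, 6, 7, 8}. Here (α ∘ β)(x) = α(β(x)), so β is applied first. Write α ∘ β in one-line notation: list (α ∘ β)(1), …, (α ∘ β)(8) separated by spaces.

8 3 4 7 5 2 6 1

(α ∘ β)(x) = α(β(x)). Computing each image: α(β(1)) = α(1) = 8, α(β(2)) = α(5) = 3, α(β(3)) = α(8) = 4, α(β(4)) = α(6) = 7, α(β(5)) = α(7) = 5, α(β(6)) = α(3) = 2, α(β(7)) = α(2) = 6, α(β(8)) = α(4) = 1.
Hence α ∘ β = [8 3 4 7 5 2 6 1].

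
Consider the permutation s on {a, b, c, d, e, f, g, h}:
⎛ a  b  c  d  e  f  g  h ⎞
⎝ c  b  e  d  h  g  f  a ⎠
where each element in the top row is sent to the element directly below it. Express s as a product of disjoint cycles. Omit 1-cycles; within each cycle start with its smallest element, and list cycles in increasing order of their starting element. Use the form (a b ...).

From a: a → c → e → h → a, closing the cycle (a c e h).
Continuing from each remaining unvisited element yields (a c e h)(f g).

(a c e h)(f g)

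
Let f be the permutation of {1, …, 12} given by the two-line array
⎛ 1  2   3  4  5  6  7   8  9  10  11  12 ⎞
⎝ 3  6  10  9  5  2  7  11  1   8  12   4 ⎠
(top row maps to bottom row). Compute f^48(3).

3

Tracing 3 → 10 → … returns to 3 after 8 steps, so 3 lies in an 8-cycle (1 3 10 8 11 12 4 9).
Powers repeat with period 8 on this cycle, and 48 mod 8 = 0, so f^48(3) = f^0(3).
So f^48(3) = 3.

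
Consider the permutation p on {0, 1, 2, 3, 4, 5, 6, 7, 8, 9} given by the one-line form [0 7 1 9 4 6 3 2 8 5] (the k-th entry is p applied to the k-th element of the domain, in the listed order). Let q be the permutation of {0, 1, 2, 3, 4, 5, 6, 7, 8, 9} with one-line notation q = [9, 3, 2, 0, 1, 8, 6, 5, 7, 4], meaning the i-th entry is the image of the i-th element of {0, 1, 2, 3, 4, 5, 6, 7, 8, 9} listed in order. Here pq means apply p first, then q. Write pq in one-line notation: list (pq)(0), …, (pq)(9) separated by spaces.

(pq)(x) = q(p(x)). Computing each image: q(p(0)) = q(0) = 9, q(p(1)) = q(7) = 5, q(p(2)) = q(1) = 3, q(p(3)) = q(9) = 4, q(p(4)) = q(4) = 1, q(p(5)) = q(6) = 6, q(p(6)) = q(3) = 0, q(p(7)) = q(2) = 2, q(p(8)) = q(8) = 7, q(p(9)) = q(5) = 8.
Hence pq = [9 5 3 4 1 6 0 2 7 8].

9 5 3 4 1 6 0 2 7 8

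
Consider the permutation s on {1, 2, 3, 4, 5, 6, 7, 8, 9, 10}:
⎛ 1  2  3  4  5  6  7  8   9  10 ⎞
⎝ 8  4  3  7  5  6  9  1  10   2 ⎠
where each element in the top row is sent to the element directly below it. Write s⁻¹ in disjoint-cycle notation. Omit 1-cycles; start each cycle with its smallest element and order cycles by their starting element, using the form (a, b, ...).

(1, 8)(2, 10, 9, 7, 4)

The cycle decomposition of s is (1, 8)(2, 4, 7, 9, 10).
The inverse reverses every cycle; in canonical form, s⁻¹ = (1, 8)(2, 10, 9, 7, 4).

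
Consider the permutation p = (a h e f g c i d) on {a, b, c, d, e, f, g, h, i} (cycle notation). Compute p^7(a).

d

a lies in the 8-cycle (a h e f g c i d).
Stepping 7 places around the cycle: a → h → e → f → g → c → i → d.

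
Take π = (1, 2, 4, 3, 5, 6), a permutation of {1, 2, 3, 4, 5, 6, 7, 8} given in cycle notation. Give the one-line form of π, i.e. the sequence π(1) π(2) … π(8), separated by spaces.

Each element maps to the next entry in its cycle (wrapping to the front): 1↦2, 2↦4, 3↦5, 4↦3, 5↦6, 6↦1, 7↦7, 8↦8.
Listing these in domain order gives 2 4 5 3 6 1 7 8.

2 4 5 3 6 1 7 8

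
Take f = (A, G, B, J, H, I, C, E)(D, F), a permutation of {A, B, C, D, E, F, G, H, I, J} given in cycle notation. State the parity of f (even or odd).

even

The cycle lengths are 8, 2.
A cycle is odd iff its length is even; f has 2 even-length cycles, so sgn(f) = (−1)^2 and f is even.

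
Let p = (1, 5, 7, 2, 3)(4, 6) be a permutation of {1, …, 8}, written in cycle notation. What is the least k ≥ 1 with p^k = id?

10

The disjoint cycles have lengths 5, 2, 1.
The order of p is the least common multiple of its cycle lengths: lcm(5, 2) = 10.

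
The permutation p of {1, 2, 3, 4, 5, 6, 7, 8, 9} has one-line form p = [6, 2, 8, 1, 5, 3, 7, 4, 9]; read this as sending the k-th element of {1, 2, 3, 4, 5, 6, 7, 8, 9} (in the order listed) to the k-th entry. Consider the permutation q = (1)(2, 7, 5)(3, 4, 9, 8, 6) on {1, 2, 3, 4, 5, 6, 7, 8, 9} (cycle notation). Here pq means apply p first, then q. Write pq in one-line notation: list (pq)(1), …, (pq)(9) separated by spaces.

3 7 6 1 2 4 5 9 8

For each element, apply p then q: 1 → 6 → 3; 2 → 2 → 7; 3 → 8 → 6; 4 → 1 → 1; 5 → 5 → 2; 6 → 3 → 4; 7 → 7 → 5; 8 → 4 → 9; 9 → 9 → 8.
Collecting the images, pq = [3 7 6 1 2 4 5 9 8].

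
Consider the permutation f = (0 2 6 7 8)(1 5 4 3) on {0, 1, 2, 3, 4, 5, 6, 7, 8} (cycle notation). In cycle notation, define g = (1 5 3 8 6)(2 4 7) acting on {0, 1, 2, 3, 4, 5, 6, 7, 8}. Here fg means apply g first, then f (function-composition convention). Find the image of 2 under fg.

3

g(2) = 4, then f(4) = 3; composing gives (fg)(2) = 3.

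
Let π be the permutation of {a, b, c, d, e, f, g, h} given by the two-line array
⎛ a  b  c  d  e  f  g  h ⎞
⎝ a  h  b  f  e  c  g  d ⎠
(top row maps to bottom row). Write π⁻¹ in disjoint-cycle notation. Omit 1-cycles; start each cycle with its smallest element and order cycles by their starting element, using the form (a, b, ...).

First write π in disjoint cycles: (b, h, d, f, c).
Reversing each cycle (and rotating so the smallest element leads) gives π⁻¹ = (b, c, f, d, h).

(b, c, f, d, h)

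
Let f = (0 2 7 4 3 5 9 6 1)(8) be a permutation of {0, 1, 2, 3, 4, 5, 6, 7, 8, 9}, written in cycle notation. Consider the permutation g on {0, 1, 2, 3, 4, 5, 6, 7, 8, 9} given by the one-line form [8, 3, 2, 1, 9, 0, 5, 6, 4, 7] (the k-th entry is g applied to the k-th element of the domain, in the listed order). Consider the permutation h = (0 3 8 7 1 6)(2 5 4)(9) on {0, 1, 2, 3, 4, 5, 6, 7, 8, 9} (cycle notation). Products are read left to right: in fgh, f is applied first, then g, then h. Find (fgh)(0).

5

(fgh)(0) = h(g(f(0))). f(0) = 2, then g(2) = 2, then h(2) = 5, so the result is 5.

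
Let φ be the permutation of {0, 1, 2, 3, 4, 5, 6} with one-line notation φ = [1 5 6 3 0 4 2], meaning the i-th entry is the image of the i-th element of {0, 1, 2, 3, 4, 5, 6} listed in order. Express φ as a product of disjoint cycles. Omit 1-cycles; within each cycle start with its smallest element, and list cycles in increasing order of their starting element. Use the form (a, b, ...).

(0, 1, 5, 4)(2, 6)

Start at 0 and follow images: 0 → 1 → 5 → 4 → 0, giving the cycle (0, 1, 5, 4).
Continuing from each remaining unvisited element yields (0, 1, 5, 4)(2, 6).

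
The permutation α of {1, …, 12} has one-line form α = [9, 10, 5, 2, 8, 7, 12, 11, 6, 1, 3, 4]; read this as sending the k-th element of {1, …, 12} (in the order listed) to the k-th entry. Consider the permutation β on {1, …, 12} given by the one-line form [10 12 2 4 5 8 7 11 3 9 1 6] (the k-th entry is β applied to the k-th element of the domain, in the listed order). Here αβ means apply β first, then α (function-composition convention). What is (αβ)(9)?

5

First apply β: β(9) = 3, then α(3) = 5. Thus (αβ)(9) = 5.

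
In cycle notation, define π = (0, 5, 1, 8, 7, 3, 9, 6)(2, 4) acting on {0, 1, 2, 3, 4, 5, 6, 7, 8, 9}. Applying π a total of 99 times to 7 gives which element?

6

7 lies in the 8-cycle (0, 5, 1, 8, 7, 3, 9, 6).
On an 8-cycle, π^8 is the identity, so π^99 = π^3 there (99 ≡ 3 mod 8).
Stepping 3 places around the cycle: 7 → 3 → 9 → 6.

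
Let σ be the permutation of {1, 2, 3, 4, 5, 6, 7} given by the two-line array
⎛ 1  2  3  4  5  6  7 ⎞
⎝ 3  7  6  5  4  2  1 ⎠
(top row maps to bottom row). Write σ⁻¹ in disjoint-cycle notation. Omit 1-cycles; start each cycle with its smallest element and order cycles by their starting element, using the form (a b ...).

First write σ in disjoint cycles: (1 3 6 2 7)(4 5).
The inverse reverses every cycle; in canonical form, σ⁻¹ = (1 7 2 6 3)(4 5).

(1 7 2 6 3)(4 5)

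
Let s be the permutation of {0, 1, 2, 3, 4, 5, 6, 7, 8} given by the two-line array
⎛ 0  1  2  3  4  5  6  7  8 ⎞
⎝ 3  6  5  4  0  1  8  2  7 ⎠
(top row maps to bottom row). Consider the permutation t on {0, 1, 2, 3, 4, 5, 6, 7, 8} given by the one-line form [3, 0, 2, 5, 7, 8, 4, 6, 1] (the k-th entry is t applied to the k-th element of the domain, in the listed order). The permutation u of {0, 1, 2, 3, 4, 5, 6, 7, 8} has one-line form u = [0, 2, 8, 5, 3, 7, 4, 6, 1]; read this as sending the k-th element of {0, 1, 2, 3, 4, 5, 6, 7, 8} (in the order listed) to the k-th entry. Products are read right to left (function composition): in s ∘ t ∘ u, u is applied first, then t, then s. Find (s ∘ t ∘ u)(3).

(s ∘ t ∘ u)(3) = s(t(u(3))). u(3) = 5, then t(5) = 8, then s(8) = 7, so the result is 7.

7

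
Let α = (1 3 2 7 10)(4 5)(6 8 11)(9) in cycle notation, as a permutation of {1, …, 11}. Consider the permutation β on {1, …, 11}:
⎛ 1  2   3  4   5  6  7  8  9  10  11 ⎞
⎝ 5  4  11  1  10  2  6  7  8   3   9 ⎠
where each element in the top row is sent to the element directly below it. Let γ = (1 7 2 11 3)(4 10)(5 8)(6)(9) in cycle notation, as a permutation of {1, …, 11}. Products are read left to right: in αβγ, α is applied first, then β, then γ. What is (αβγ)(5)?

Chase 5: α(5) = 4; β(4) = 1; γ(1) = 7. Hence (αβγ)(5) = 7.

7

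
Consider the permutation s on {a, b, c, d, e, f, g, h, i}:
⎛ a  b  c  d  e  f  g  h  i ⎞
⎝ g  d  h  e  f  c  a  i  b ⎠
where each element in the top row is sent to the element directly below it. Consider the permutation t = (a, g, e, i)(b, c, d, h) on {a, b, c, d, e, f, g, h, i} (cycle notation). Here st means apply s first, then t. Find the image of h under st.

First apply s: s(h) = i, then t(i) = a. Thus (st)(h) = a.

a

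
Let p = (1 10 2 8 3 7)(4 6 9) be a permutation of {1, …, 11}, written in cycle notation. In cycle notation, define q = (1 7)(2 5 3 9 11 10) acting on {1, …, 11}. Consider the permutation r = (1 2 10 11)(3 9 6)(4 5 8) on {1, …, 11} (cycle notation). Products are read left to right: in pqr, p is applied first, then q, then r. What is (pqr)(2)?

Apply the permutations in order: p(2) = 8, then q(8) = 8, then r(8) = 4. So (pqr)(2) = 4.

4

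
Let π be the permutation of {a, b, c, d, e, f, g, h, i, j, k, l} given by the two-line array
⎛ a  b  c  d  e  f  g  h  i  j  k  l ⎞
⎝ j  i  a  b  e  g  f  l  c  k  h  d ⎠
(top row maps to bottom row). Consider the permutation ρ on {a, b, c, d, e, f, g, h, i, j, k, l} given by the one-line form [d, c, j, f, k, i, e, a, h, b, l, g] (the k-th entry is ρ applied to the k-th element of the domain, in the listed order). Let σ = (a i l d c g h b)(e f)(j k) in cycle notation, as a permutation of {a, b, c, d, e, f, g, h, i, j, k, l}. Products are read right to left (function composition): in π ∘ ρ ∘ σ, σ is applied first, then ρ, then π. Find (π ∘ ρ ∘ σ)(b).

b

Chase b: σ(b) = a; ρ(a) = d; π(d) = b. Hence (π ∘ ρ ∘ σ)(b) = b.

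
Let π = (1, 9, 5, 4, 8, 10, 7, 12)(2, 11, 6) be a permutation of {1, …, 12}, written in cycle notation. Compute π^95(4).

5

4 lies in the 8-cycle (1, 9, 5, 4, 8, 10, 7, 12).
Since the cycle has length 8, π^95 acts on it the same as π^7 (95 mod 8 = 7).
Advancing 7 steps from 4: 4 → 8 → 10 → 7 → 12 → 1 → 9 → 5.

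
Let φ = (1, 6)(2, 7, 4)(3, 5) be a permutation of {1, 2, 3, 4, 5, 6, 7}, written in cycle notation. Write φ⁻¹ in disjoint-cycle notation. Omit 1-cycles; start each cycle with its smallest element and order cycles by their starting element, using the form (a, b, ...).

(1, 6)(2, 4, 7)(3, 5)

The inverse reverses each cycle.
After reversing and putting each cycle's least element first, φ⁻¹ = (1, 6)(2, 4, 7)(3, 5).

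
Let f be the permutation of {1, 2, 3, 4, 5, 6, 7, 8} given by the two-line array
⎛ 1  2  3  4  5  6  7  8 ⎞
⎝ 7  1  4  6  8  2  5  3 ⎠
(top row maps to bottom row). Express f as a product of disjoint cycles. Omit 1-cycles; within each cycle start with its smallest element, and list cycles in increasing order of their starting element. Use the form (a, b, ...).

(1, 7, 5, 8, 3, 4, 6, 2)

Start at 1 and follow images: 1 → 7 → 5 → 8 → 3 → 4 → 6 → 2 → 1, giving the cycle (1, 7, 5, 8, 3, 4, 6, 2).
Continuing from each remaining unvisited element yields (1, 7, 5, 8, 3, 4, 6, 2).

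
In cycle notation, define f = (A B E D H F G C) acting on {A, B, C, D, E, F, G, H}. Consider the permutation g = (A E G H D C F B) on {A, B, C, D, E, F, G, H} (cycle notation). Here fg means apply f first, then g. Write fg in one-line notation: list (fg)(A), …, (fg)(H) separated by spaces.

A G E D C H F B

(fg)(x) = g(f(x)). Computing each image: g(f(A)) = g(B) = A, g(f(B)) = g(E) = G, g(f(C)) = g(A) = E, g(f(D)) = g(H) = D, g(f(E)) = g(D) = C, g(f(F)) = g(G) = H, g(f(G)) = g(C) = F, g(f(H)) = g(F) = B.
Hence fg = [A G E D C H F B].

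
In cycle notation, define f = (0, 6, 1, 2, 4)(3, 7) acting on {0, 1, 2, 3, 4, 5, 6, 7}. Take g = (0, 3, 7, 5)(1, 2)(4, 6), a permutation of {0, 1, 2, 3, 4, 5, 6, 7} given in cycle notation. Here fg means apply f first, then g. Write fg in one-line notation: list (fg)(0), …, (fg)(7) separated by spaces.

4 1 6 5 3 0 2 7

For each element, apply f then g: 0 → 6 → 4; 1 → 2 → 1; 2 → 4 → 6; 3 → 7 → 5; 4 → 0 → 3; 5 → 5 → 0; 6 → 1 → 2; 7 → 3 → 7.
So fg in one-line form is 4 1 6 5 3 0 2 7.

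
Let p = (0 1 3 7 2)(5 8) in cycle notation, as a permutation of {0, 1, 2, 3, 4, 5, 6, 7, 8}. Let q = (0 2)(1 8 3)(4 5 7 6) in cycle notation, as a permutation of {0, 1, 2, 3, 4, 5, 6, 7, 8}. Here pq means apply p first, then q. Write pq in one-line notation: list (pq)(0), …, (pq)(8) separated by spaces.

(pq)(x) = q(p(x)). Computing each image: q(p(0)) = q(1) = 8, q(p(1)) = q(3) = 1, q(p(2)) = q(0) = 2, q(p(3)) = q(7) = 6, q(p(4)) = q(4) = 5, q(p(5)) = q(8) = 3, q(p(6)) = q(6) = 4, q(p(7)) = q(2) = 0, q(p(8)) = q(5) = 7.
Hence pq = [8 1 2 6 5 3 4 0 7].

8 1 2 6 5 3 4 0 7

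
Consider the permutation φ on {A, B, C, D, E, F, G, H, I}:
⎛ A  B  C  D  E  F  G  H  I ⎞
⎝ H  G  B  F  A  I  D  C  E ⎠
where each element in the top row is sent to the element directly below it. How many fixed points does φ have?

No element satisfies φ(x) = x, so there are 0 fixed points.

0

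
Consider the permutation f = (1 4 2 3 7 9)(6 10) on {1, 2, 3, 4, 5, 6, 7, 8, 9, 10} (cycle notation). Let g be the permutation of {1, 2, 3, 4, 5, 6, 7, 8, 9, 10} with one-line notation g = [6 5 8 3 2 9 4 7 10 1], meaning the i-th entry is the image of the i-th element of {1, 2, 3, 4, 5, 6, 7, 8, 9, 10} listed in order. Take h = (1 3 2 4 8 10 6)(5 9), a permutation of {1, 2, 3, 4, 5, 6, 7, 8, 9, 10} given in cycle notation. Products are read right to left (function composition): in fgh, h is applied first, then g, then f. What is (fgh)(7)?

2

(fgh)(7) = f(g(h(7))). h(7) = 7, then g(7) = 4, then f(4) = 2, so the result is 2.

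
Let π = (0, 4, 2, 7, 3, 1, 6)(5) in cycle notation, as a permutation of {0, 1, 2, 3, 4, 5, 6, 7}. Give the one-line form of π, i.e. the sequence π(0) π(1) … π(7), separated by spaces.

Each element maps to the next entry in its cycle (wrapping to the front): 0→4, 1→6, 2→7, 3→1, 4→2, 5→5, 6→0, 7→3.
Listing these in domain order gives 4 6 7 1 2 5 0 3.

4 6 7 1 2 5 0 3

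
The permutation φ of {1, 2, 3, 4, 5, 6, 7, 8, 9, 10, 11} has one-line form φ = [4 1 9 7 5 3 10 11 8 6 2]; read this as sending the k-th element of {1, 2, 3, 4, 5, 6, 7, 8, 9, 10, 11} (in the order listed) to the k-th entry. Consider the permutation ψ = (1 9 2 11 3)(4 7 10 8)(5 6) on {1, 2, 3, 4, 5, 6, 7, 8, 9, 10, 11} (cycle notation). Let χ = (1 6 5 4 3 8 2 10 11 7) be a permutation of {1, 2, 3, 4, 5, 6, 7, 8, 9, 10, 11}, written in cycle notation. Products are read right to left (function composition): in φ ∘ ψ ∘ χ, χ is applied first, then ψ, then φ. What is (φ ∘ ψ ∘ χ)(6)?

Apply the permutations in order: χ(6) = 5, then ψ(5) = 6, then φ(6) = 3. So (φ ∘ ψ ∘ χ)(6) = 3.

3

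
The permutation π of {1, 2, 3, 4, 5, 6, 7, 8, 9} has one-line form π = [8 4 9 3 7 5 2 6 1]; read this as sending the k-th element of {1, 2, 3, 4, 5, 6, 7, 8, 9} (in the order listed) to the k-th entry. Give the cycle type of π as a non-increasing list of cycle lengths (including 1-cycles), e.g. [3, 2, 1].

The disjoint cycles are (1 8 6 5 7 2 4 3 9), with lengths 9 in non-increasing order.

[9]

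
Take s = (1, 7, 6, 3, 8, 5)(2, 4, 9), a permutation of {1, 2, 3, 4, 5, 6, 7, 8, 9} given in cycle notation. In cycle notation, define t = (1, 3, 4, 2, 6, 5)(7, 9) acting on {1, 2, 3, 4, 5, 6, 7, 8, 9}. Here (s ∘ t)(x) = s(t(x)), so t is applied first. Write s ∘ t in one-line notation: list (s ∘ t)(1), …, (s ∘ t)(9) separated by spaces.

8 3 9 4 7 1 2 5 6

(s ∘ t)(x) = s(t(x)). Computing each image: s(t(1)) = s(3) = 8, s(t(2)) = s(6) = 3, s(t(3)) = s(4) = 9, s(t(4)) = s(2) = 4, s(t(5)) = s(1) = 7, s(t(6)) = s(5) = 1, s(t(7)) = s(9) = 2, s(t(8)) = s(8) = 5, s(t(9)) = s(7) = 6.
Hence s ∘ t = [8 3 9 4 7 1 2 5 6].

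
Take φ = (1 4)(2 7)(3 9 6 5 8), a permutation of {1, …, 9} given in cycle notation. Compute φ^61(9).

9 lies in the 5-cycle (3 9 6 5 8).
On a 5-cycle, φ^5 is the identity, so φ^61 = φ^1 there (61 ≡ 1 mod 5).
Stepping 1 place around the cycle: 9 → 6.

6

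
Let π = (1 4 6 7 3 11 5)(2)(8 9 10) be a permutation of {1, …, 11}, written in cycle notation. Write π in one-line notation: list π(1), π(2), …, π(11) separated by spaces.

Each element maps to the next entry in its cycle (wrapping to the front): 1→4, 2→2, 3→11, 4→6, 5→1, 6→7, 7→3, 8→9, 9→10, 10→8, 11→5.
So the one-line form is 4 2 11 6 1 7 3 9 10 8 5.

4 2 11 6 1 7 3 9 10 8 5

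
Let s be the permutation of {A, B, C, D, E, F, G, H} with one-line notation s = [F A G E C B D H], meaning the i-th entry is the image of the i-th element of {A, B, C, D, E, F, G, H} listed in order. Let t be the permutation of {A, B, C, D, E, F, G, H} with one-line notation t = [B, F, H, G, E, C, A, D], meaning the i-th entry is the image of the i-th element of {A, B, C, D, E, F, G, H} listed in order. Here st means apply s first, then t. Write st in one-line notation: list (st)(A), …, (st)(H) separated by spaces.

C B A E H F G D

(st)(x) = t(s(x)). Computing each image: t(s(A)) = t(F) = C, t(s(B)) = t(A) = B, t(s(C)) = t(G) = A, t(s(D)) = t(E) = E, t(s(E)) = t(C) = H, t(s(F)) = t(B) = F, t(s(G)) = t(D) = G, t(s(H)) = t(H) = D.
Hence st = [C B A E H F G D].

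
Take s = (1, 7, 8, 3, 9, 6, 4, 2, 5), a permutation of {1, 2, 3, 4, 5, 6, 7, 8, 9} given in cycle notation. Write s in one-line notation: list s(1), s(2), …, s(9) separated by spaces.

Reading each image from the cycles: 1↦7, 2↦5, 3↦9, 4↦2, 5↦1, 6↦4, 7↦8, 8↦3, 9↦6.
So the one-line form is 7 5 9 2 1 4 8 3 6.

7 5 9 2 1 4 8 3 6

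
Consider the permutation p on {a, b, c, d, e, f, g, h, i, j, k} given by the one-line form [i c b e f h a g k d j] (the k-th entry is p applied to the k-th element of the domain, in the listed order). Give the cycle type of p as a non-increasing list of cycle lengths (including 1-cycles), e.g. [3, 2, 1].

The disjoint cycles are (a, i, k, j, d, e, f, h, g)(b, c), with lengths 9, 2 in non-increasing order.

[9, 2]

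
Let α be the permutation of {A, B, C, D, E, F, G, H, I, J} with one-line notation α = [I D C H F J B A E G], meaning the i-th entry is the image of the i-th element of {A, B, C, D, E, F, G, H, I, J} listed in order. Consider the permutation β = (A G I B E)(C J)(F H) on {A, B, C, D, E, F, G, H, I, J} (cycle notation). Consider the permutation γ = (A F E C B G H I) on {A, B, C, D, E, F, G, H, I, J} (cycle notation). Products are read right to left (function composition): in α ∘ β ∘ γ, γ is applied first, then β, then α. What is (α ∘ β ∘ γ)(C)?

F

Apply the permutations in order: γ(C) = B, then β(B) = E, then α(E) = F. So (α ∘ β ∘ γ)(C) = F.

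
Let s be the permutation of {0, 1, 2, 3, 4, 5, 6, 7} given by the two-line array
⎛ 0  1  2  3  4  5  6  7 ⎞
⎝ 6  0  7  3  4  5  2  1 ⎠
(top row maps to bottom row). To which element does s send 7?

The entry below 7 in the array is 1, so s(7) = 1.

1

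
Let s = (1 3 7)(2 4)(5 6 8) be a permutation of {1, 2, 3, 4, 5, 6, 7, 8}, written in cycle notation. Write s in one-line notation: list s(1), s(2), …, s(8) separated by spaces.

Image by image: 1→3, 2→4, 3→7, 4→2, 5→6, 6→8, 7→1, 8→5.
So the one-line form is 3 4 7 2 6 8 1 5.

3 4 7 2 6 8 1 5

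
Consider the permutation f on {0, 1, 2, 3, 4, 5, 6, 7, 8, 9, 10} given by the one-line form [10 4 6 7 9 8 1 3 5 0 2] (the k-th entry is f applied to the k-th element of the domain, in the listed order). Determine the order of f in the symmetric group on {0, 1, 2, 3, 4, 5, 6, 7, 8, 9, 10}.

14

Writing f as disjoint cycles, the cycle lengths are 7, 2, 2.
Since disjoint cycles commute, ord(f) = lcm(7, 2, 2) = 14.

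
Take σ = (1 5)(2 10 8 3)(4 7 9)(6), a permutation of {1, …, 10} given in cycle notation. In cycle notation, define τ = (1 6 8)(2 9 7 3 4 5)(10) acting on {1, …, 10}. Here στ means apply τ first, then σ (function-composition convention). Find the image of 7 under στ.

τ(7) = 3, then σ(3) = 2; composing gives (στ)(7) = 2.

2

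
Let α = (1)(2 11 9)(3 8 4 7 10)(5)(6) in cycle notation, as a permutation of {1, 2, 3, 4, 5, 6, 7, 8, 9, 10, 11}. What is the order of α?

15

The cycle type of α is (5, 3, 1, 1, 1).
Since disjoint cycles commute, ord(α) = lcm(5, 3) = 15.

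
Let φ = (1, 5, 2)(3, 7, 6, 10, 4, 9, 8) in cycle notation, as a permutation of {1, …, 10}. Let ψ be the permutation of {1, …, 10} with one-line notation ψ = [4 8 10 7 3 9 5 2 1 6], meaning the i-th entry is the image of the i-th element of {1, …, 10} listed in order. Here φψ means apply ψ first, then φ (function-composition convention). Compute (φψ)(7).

2

First apply ψ: ψ(7) = 5, then φ(5) = 2. Thus (φψ)(7) = 2.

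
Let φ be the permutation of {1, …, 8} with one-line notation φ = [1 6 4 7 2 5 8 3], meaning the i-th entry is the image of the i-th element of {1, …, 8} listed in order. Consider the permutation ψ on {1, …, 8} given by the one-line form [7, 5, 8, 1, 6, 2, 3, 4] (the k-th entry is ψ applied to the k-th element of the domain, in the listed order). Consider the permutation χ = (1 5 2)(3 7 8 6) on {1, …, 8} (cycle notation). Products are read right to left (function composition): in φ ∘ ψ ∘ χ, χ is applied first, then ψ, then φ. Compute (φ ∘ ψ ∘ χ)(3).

(φ ∘ ψ ∘ χ)(3) = φ(ψ(χ(3))). χ(3) = 7, then ψ(7) = 3, then φ(3) = 4, so the result is 4.

4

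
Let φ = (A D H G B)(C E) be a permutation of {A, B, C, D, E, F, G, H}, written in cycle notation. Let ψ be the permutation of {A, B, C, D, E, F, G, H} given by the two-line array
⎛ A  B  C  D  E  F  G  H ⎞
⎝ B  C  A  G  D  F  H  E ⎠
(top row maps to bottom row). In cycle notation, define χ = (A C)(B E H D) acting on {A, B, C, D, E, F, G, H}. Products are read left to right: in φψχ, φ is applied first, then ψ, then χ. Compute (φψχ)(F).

(φψχ)(F) = χ(ψ(φ(F))). φ(F) = F, then ψ(F) = F, then χ(F) = F, so the result is F.

F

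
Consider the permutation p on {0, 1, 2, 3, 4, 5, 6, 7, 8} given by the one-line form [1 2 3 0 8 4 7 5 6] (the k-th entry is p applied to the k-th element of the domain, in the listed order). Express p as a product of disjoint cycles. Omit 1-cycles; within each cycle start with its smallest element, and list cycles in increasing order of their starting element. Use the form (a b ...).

Iterating p from 0 gives 0 → 1 → 2 → 3 → 0; that is the 4-cycle (0 1 2 3).
Repeating from the next unused element and collecting all non-trivial cycles gives (0 1 2 3)(4 8 6 7 5).

(0 1 2 3)(4 8 6 7 5)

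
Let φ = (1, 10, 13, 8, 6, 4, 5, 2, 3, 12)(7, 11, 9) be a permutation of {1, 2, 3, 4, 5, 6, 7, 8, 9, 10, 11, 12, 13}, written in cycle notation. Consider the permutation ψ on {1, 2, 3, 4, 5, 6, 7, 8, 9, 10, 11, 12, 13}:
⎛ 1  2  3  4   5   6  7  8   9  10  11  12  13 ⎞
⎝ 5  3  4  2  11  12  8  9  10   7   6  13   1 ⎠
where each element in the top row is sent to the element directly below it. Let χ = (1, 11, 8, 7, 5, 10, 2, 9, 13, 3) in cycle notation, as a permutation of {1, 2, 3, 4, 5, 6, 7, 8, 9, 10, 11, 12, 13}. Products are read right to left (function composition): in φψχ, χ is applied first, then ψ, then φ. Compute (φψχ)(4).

Chase 4: χ(4) = 4; ψ(4) = 2; φ(2) = 3. Hence (φψχ)(4) = 3.

3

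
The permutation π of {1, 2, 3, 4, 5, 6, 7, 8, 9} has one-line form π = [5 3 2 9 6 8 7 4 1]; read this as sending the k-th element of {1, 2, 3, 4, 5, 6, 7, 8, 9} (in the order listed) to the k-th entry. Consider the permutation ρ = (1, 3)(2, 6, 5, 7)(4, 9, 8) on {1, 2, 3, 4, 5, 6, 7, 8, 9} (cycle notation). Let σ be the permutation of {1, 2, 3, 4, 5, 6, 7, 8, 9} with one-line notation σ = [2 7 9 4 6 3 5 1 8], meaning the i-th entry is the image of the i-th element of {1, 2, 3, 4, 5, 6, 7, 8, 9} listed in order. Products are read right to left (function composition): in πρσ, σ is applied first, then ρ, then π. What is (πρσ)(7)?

7

(πρσ)(7) = π(ρ(σ(7))). σ(7) = 5, then ρ(5) = 7, then π(7) = 7, so the result is 7.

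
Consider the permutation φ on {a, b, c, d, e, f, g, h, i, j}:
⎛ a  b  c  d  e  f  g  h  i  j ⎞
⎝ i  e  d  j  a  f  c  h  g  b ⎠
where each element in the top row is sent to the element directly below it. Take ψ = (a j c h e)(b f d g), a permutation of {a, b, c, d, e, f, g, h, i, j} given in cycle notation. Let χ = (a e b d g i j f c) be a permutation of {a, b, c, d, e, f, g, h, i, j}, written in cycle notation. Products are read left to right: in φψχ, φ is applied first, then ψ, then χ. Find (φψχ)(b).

Chase b: φ(b) = e; ψ(e) = a; χ(a) = e. Hence (φψχ)(b) = e.

e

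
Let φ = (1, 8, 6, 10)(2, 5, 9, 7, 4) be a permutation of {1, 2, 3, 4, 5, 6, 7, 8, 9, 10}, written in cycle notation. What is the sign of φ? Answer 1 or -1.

The cycle lengths are 5, 4, 1.
A cycle is odd iff its length is even; φ has 1 even-length cycle, so sgn(φ) = (−1)^1 and φ is odd.

-1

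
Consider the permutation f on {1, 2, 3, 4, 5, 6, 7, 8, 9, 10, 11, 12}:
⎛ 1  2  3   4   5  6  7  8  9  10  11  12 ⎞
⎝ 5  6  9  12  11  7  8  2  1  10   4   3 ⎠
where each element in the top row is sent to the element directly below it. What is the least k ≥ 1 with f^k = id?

Decomposing into disjoint cycles gives cycle lengths 7, 4, 1.
Since disjoint cycles commute, ord(f) = lcm(7, 4) = 28.

28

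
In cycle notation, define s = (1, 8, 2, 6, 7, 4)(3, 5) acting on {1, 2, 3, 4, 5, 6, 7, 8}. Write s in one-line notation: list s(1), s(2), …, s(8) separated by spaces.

Each element maps to the next entry in its cycle (wrapping to the front): 1↦8, 2↦6, 3↦5, 4↦1, 5↦3, 6↦7, 7↦4, 8↦2.
So the one-line form is 8 6 5 1 3 7 4 2.

8 6 5 1 3 7 4 2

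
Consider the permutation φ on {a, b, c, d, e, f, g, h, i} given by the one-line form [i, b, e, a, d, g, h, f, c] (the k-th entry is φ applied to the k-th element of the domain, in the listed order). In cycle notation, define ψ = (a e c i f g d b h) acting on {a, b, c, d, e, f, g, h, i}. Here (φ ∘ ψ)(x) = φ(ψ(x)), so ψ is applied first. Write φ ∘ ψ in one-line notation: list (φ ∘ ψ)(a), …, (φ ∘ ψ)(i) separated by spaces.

d f c b e h a i g

For each element, apply ψ then φ: a → e → d; b → h → f; c → i → c; d → b → b; e → c → e; f → g → h; g → d → a; h → a → i; i → f → g.
Collecting the images, φ ∘ ψ = [d f c b e h a i g].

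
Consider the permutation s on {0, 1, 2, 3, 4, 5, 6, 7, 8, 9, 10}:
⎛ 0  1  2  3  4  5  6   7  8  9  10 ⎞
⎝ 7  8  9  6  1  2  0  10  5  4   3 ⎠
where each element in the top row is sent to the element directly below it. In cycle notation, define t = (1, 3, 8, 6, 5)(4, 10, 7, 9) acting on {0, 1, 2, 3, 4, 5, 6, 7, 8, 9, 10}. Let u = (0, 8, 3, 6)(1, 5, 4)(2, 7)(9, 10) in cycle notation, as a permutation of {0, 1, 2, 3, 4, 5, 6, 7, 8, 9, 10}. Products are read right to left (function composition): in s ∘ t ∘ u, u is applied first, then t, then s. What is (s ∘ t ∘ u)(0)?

Chase 0: u(0) = 8; t(8) = 6; s(6) = 0. Hence (s ∘ t ∘ u)(0) = 0.

0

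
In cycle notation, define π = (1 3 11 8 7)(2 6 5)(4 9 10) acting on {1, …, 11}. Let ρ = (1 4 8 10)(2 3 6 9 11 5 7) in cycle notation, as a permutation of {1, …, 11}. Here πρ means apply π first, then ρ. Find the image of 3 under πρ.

5

(πρ)(3) = ρ(π(3)). π(3) = 11, then ρ(11) = 5. So (πρ)(3) = 5.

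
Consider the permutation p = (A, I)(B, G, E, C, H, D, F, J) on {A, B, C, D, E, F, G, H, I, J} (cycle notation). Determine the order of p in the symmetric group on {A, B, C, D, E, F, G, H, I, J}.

The disjoint cycles have lengths 8, 2.
The order is lcm(8, 2) = 8.

8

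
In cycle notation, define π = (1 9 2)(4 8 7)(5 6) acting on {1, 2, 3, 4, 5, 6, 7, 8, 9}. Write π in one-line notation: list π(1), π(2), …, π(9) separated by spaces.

Each element maps to the next entry in its cycle (wrapping to the front): 1↦9, 2↦1, 3↦3, 4↦8, 5↦6, 6↦5, 7↦4, 8↦7, 9↦2.
So the one-line form is 9 1 3 8 6 5 4 7 2.

9 1 3 8 6 5 4 7 2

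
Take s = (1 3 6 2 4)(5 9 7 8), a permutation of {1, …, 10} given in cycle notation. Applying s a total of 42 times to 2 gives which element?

2 lies in the 5-cycle (1 3 6 2 4).
On a 5-cycle, s^5 is the identity, so s^42 = s^2 there (42 ≡ 2 mod 5).
Advancing 2 steps from 2: 2 → 4 → 1.

1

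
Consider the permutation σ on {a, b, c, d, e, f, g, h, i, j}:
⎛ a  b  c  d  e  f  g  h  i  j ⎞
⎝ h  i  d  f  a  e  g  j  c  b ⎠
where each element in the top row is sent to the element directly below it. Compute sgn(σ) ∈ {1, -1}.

In disjoint-cycle form the cycle lengths are 9, 1.
A cycle of length ℓ contributes ℓ−1 transpositions, so σ is a product of 8 transpositions — even.

1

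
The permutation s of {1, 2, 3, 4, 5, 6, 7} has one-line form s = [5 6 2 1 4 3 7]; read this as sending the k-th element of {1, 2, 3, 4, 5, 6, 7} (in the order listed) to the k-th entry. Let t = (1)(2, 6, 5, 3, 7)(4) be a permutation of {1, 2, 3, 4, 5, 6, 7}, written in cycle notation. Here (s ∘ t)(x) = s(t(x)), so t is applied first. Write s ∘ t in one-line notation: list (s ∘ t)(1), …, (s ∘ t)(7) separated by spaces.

5 3 7 1 2 4 6

For each element, apply t then s: 1 → 1 → 5; 2 → 6 → 3; 3 → 7 → 7; 4 → 4 → 1; 5 → 3 → 2; 6 → 5 → 4; 7 → 2 → 6.
So s ∘ t in one-line form is 5 3 7 1 2 4 6.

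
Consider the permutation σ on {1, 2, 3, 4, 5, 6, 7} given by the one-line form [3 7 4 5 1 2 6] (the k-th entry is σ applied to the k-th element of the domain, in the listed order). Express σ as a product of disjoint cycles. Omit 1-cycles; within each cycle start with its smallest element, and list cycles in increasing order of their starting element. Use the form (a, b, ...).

Iterating σ from 1 gives 1 → 3 → 4 → 5 → 1; that is the 4-cycle (1, 3, 4, 5).
Repeating from the next unused element and collecting all non-trivial cycles gives (1, 3, 4, 5)(2, 7, 6).

(1, 3, 4, 5)(2, 7, 6)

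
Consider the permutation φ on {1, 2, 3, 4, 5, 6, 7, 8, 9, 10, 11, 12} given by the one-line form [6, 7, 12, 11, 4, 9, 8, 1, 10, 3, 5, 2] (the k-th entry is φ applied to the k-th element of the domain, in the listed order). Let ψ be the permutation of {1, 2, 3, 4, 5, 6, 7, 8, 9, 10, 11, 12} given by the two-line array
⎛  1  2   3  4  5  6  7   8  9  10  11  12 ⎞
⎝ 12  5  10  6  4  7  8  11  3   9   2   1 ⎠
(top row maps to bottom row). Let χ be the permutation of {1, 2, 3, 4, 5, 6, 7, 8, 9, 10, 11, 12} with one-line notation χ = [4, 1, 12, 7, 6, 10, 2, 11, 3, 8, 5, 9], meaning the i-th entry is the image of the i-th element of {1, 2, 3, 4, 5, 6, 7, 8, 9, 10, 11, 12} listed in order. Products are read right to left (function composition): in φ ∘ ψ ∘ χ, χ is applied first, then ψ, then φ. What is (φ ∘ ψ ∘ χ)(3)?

6

(φ ∘ ψ ∘ χ)(3) = φ(ψ(χ(3))). χ(3) = 12, then ψ(12) = 1, then φ(1) = 6, so the result is 6.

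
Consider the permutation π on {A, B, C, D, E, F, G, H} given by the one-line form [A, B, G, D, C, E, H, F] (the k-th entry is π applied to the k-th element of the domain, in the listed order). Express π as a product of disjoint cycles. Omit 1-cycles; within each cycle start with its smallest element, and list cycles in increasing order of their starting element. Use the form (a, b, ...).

(C, G, H, F, E)

Start at C and follow images: C → G → H → F → E → C, giving the cycle (C, G, H, F, E).
Repeating from the next unused element and collecting all non-trivial cycles gives (C, G, H, F, E).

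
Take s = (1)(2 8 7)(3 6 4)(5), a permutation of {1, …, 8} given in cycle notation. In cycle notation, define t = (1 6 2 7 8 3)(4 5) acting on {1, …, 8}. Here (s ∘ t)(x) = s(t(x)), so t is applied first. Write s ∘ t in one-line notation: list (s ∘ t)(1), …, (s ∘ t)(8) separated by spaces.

4 2 1 5 3 8 7 6

For each element, apply t then s: 1 → 6 → 4; 2 → 7 → 2; 3 → 1 → 1; 4 → 5 → 5; 5 → 4 → 3; 6 → 2 → 8; 7 → 8 → 7; 8 → 3 → 6.
So s ∘ t in one-line form is 4 2 1 5 3 8 7 6.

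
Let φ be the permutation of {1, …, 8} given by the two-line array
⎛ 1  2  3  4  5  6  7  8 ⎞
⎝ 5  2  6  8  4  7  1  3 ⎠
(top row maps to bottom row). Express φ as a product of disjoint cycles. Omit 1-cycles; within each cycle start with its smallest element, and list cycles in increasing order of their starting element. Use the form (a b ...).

From 1: 1 → 5 → 4 → 8 → 3 → 6 → 7 → 1, closing the cycle (1 5 4 8 3 6 7).
Continuing from each remaining unvisited element yields (1 5 4 8 3 6 7).

(1 5 4 8 3 6 7)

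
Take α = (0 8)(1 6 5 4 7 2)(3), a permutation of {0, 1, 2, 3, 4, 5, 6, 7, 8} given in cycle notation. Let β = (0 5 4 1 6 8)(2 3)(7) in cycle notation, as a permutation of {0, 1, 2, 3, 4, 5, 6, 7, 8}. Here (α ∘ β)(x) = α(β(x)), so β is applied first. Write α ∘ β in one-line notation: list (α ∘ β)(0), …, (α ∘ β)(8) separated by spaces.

4 5 3 1 6 7 0 2 8

(α ∘ β)(x) = α(β(x)). Computing each image: α(β(0)) = α(5) = 4, α(β(1)) = α(6) = 5, α(β(2)) = α(3) = 3, α(β(3)) = α(2) = 1, α(β(4)) = α(1) = 6, α(β(5)) = α(4) = 7, α(β(6)) = α(8) = 0, α(β(7)) = α(7) = 2, α(β(8)) = α(0) = 8.
Hence α ∘ β = [4 5 3 1 6 7 0 2 8].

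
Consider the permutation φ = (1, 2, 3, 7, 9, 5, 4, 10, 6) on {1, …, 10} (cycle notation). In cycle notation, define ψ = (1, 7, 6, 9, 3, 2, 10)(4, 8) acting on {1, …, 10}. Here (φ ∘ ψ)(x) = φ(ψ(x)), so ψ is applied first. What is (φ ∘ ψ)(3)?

First apply ψ: ψ(3) = 2, then φ(2) = 3. Thus (φ ∘ ψ)(3) = 3.

3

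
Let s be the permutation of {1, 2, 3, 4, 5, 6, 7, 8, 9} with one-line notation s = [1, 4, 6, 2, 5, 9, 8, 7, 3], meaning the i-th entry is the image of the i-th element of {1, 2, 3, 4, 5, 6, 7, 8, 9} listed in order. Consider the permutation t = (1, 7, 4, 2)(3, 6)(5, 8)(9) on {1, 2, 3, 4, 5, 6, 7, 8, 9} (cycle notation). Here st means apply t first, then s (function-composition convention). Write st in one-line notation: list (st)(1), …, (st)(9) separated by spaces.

8 1 9 4 7 6 2 5 3

Chase each element through t then s: 1 → 7 → 8; 2 → 1 → 1; 3 → 6 → 9; 4 → 2 → 4; 5 → 8 → 7; 6 → 3 → 6; 7 → 4 → 2; 8 → 5 → 5; 9 → 9 → 3.
Collecting the images, st = [8 1 9 4 7 6 2 5 3].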